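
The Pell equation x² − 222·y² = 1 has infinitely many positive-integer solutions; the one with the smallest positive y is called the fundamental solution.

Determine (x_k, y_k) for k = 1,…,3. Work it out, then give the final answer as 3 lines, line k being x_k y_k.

149 10
44401 2980
13231349 888030

√222 → a₀=14, period (1,8,1,28); ℓ=4 even so k=3
a_0=14:  p_0=14·1+0=14,  q_0=14·0+1=1
a_1=1:  p_1=1·14+1=15,  q_1=1·1+0=1
a_2=8:  p_2=8·15+14=134,  q_2=8·1+1=9
a_3=1:  p_3=1·134+15=149,  q_3=1·9+1=10
fundamental: x₁=149, y₁=10  (since 22201 − 222·100 = 1)
(x_2, y_2) = (149·149 + 222·10·10, 149·10 + 10·149) = (44401, 2980)
(x_3, y_3) = (149·44401 + 222·10·2980, 149·2980 + 10·44401) = (13231349, 888030)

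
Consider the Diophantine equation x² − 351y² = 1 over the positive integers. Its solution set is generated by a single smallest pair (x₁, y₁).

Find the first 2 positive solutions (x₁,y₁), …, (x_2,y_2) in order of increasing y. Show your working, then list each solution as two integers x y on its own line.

62425 3332
7793761249 416000200

√351 → a₀=18, period (1,2,1,3,2,2,2,3,1,2,1,36); ℓ=12 even so k=11
a_0=18:  p_0=18·1+0=18,  q_0=18·0+1=1
a_1=1:  p_1=1·18+1=19,  q_1=1·1+0=1
…
a_5=2:  p_5=2·281+75=637,  q_5=2·15+4=34
a_6=2:  p_6=2·637+281=1555,  q_6=2·34+15=83
a_7=2:  p_7=2·1555+637=3747,  q_7=2·83+34=200
…
a_9=1:  p_9=1·12796+3747=16543,  q_9=1·683+200=883
a_10=2:  p_10=2·16543+12796=45882,  q_10=2·883+683=2449
a_11=1:  p_11=1·45882+16543=62425,  q_11=1·2449+883=3332
→ (62425, 3332).  Check: 62425²=3896880625, 351·3332²=3896880624, difference 1.
n=2: (62425,3332)∘(62425,3332) = (62425·62425+351·3332·3332, 62425·3332+3332·62425) = (7793761249,416000200)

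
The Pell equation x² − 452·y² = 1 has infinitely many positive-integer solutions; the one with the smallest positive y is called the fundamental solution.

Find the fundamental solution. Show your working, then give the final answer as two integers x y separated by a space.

1204353 56648

√452 → a₀=21, period (3,1,5,3,10,3,5,1,3,42); ℓ=10 even so k=9
step 0: (21, 1)  from 21·(1,0) + (0,1)
…
step 2: (85, 4)  from 1·(64,3) + (21,1)
step 3: (489, 23)  from 5·(85,4) + (64,3)
…
step 5: (16009, 753)  from 10·(1552,73) + (489,23)
step 6: (49579, 2332)  from 3·(16009,753) + (1552,73)
…
step 8: (313483, 14745)  from 1·(263904,12413) + (49579,2332)
step 9: (1204353, 56648)  from 3·(313483,14745) + (263904,12413)
fundamental: x₁=1204353, y₁=56648  (since 1450466148609 − 452·3208995904 = 1)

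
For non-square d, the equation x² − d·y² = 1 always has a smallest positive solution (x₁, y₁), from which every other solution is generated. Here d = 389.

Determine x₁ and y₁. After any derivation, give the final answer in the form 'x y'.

3287049 166660

√389 → a₀=19, period (1,2,1,1,1,1,2,1,38); ℓ=9 odd so k=17
k=0  a_k=19  p_k/q_k = 19/1
…
k=2  a_k=2  p_k/q_k = 59/3
k=3  a_k=1  p_k/q_k = 79/4
…
k=6  a_k=1  p_k/q_k = 355/18
k=7  a_k=2  p_k/q_k = 927/47
…
k=9  a_k=38  p_k/q_k = 49643/2517
k=10  a_k=1  p_k/q_k = 50925/2582
k=11  a_k=2  p_k/q_k = 151493/7681
k=12  a_k=1  p_k/q_k = 202418/10263
…
k=14  a_k=1  p_k/q_k = 556329/28207
k=15  a_k=1  p_k/q_k = 910240/46151
k=16  a_k=2  p_k/q_k = 2376809/120509
k=17  a_k=1  p_k/q_k = 3287049/166660
fundamental: x₁=3287049, y₁=166660  (since 10804691128401 − 389·27775555600 = 1)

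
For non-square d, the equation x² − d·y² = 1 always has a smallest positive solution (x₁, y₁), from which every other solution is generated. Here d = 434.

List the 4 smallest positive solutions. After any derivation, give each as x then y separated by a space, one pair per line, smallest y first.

√434 → a₀=20, period (1,4,1,40); ℓ=4 even so k=3
a_0=20:  p_0=20·1+0=20,  q_0=20·0+1=1
a_1=1:  p_1=1·20+1=21,  q_1=1·1+0=1
a_2=4:  p_2=4·21+20=104,  q_2=4·1+1=5
a_3=1:  p_3=1·104+21=125,  q_3=1·5+1=6
→ (125, 6).  Check: 125²=15625, 434·6²=15624, difference 1.
k=2:  x_2 = 125·125+434·6·6 = 31249,  y_2 = 125·6+6·125 = 1500
k=3:  x_3 = 125·31249+434·6·1500 = 7812125,  y_3 = 125·1500+6·31249 = 374994
k=4:  x_4 = 125·7812125+434·6·374994 = 1953000001,  y_4 = 125·374994+6·7812125 = 93747000

125 6
31249 1500
7812125 374994
1953000001 93747000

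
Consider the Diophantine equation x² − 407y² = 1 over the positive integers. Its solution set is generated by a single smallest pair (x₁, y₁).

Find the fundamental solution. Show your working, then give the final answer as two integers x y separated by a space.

d=407: √d = [20; 5,1,2,1,5,40] (ℓ=6, even), read p_5/q_5
i=0: a=20 ⇒ p=20, q=1
i=1: a=5 ⇒ p=101, q=5
…
i=3: a=2 ⇒ p=343, q=17
i=4: a=1 ⇒ p=464, q=23
i=5: a=5 ⇒ p=2663, q=132
(x₁, y₁) = (2663, 132);  2663² − 407·132² = 1 ✓

2663 132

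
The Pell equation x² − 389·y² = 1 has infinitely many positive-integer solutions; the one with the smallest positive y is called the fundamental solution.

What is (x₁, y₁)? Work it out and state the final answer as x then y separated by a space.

3287049 166660

d=389: √d = [19; 1,2,1,1,1,1,2,1,38] (ℓ=9, odd), read p_17/q_17
k=0  a_k=19  p_k/q_k = 19/1
k=1  a_k=1  p_k/q_k = 20/1
k=2  a_k=2  p_k/q_k = 59/3
…
k=7  a_k=2  p_k/q_k = 927/47
…
k=9  a_k=38  p_k/q_k = 49643/2517
k=10  a_k=1  p_k/q_k = 50925/2582
k=11  a_k=2  p_k/q_k = 151493/7681
…
k=13  a_k=1  p_k/q_k = 353911/17944
…
k=15  a_k=1  p_k/q_k = 910240/46151
k=16  a_k=2  p_k/q_k = 2376809/120509
k=17  a_k=1  p_k/q_k = 3287049/166660
fundamental: x₁=3287049, y₁=166660  (since 10804691128401 − 389·27775555600 = 1)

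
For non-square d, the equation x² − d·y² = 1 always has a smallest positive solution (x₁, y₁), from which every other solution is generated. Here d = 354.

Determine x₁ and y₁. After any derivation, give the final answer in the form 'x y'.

[18; 1,4,2,2,18,2,2,4,1,36] for √354; ℓ=10 ⇒ convergent index 9
step 0: (18, 1)  from 18·(1,0) + (0,1)
step 1: (19, 1)  from 1·(18,1) + (1,0)
step 2: (94, 5)  from 4·(19,1) + (18,1)
step 3: (207, 11)  from 2·(94,5) + (19,1)
…
step 5: (9351, 497)  from 18·(508,27) + (207,11)
step 6: (19210, 1021)  from 2·(9351,497) + (508,27)
…
step 8: (210294, 11177)  from 4·(47771,2539) + (19210,1021)
step 9: (258065, 13716)  from 1·(210294,11177) + (47771,2539)
fundamental: x₁=258065, y₁=13716  (since 66597544225 − 354·188128656 = 1)

258065 13716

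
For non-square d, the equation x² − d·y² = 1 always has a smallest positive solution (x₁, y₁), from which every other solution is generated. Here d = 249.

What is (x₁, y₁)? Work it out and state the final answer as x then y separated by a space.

√249 = [15; 1,3,1,1,5,…,3,1,30, …], period ℓ=16 (even) → k=15
i=0: a=15 ⇒ p=15, q=1
…
i=2: a=3 ⇒ p=63, q=4
i=3: a=1 ⇒ p=79, q=5
i=4: a=1 ⇒ p=142, q=9
…
i=6: a=1 ⇒ p=931, q=59
i=7: a=3 ⇒ p=3582, q=227
…
i=9: a=3 ⇒ p=113835, q=7214
…
i=13: a=1 ⇒ p=1884116, q=119401
i=14: a=3 ⇒ p=6669699, q=422675
i=15: a=1 ⇒ p=8553815, q=542076
(x₁, y₁) = (8553815, 542076);  8553815² − 249·542076² = 1 ✓

8553815 542076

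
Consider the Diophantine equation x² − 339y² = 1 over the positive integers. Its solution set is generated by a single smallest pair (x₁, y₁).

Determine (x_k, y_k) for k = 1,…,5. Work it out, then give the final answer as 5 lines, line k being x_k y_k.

97970 5321
19196241799 1042596740
3761311617998090 204286405230279
736991398411349512801 40027878239778270520
144406094600958511920229850 7843062462097867920458521

√339 → a₀=18, period (2,2,2,1,17,1,2,2,2,36); ℓ=10 even so k=9
i=0: a=18 ⇒ p=18, q=1
…
i=3: a=2 ⇒ p=221, q=12
i=4: a=1 ⇒ p=313, q=17
…
i=6: a=1 ⇒ p=5855, q=318
…
i=8: a=2 ⇒ p=40359, q=2192
i=9: a=2 ⇒ p=97970, q=5321
→ (97970, 5321).  Check: 97970²=9598120900, 339·5321²=9598120899, difference 1.
(97970+5321√339)^2 = 19196241799 + 1042596740√339
(97970+5321√339)^3 = 3761311617998090 + 204286405230279√339
(97970+5321√339)^4 = 736991398411349512801 + 40027878239778270520√339
(97970+5321√339)^5 = 144406094600958511920229850 + 7843062462097867920458521√339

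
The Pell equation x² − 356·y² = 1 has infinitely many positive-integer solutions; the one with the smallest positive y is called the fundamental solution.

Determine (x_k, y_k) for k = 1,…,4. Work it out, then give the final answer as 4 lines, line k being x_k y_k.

√356 → a₀=18, period (1,6,1,1,2,…,6,1,36); ℓ=14 even so k=13
k=0  a_k=18  p_k/q_k = 18/1
k=1  a_k=1  p_k/q_k = 19/1
k=2  a_k=6  p_k/q_k = 132/7
k=3  a_k=1  p_k/q_k = 151/8
k=4  a_k=1  p_k/q_k = 283/15
…
k=6  a_k=1  p_k/q_k = 1000/53
k=7  a_k=8  p_k/q_k = 8717/462
k=8  a_k=1  p_k/q_k = 9717/515
k=9  a_k=2  p_k/q_k = 28151/1492
k=10  a_k=1  p_k/q_k = 37868/2007
…
k=12  a_k=6  p_k/q_k = 433982/23001
k=13  a_k=1  p_k/q_k = 500001/26500
fundamental: x₁=500001, y₁=26500  (since 250001000001 − 356·702250000 = 1)
(500001+26500√356)^2 = 500002000001 + 26500053000√356
(500001+26500√356)^3 = 500003000004500001 + 26500106000079500√356
(500001+26500√356)^4 = 500004000010000008000001 + 26500159000265000106000√356

500001 26500
500002000001 26500053000
500003000004500001 26500106000079500
500004000010000008000001 26500159000265000106000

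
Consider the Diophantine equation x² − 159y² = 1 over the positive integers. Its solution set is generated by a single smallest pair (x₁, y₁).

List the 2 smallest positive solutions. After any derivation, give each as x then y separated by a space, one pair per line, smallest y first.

[12; 1,1,1,1,3,1,1,1,1,24] for √159; ℓ=10 ⇒ convergent index 9
k=0  a_k=12  p_k/q_k = 12/1
…
k=2  a_k=1  p_k/q_k = 25/2
k=3  a_k=1  p_k/q_k = 38/3
k=4  a_k=1  p_k/q_k = 63/5
k=5  a_k=3  p_k/q_k = 227/18
…
k=7  a_k=1  p_k/q_k = 517/41
k=8  a_k=1  p_k/q_k = 807/64
k=9  a_k=1  p_k/q_k = 1324/105
fundamental: x₁=1324, y₁=105  (since 1752976 − 159·11025 = 1)
k=2:  x_2 = 1324·1324+159·105·105 = 3505951,  y_2 = 1324·105+105·1324 = 278040

1324 105
3505951 278040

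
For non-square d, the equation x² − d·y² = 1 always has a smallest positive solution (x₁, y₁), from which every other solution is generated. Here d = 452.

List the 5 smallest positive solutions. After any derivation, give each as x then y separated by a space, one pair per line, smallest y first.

d=452: √d = [21; 3,1,5,3,10,3,5,1,3,42] (ℓ=10, even), read p_9/q_9
a_0=21:  p_0=21·1+0=21,  q_0=21·0+1=1
…
a_3=5:  p_3=5·85+64=489,  q_3=5·4+3=23
a_4=3:  p_4=3·489+85=1552,  q_4=3·23+4=73
a_5=10:  p_5=10·1552+489=16009,  q_5=10·73+23=753
…
a_8=1:  p_8=1·263904+49579=313483,  q_8=1·12413+2332=14745
a_9=3:  p_9=3·313483+263904=1204353,  q_9=3·14745+12413=56648
fundamental: x₁=1204353, y₁=56648  (since 1450466148609 − 452·3208995904 = 1)
(1204353+56648√452)^2 = 2900932297217 + 136448377488√452
(1204353+56648√452)^3 = 6987493029899166849 + 328664025545553880√452
(1204353+56648√452)^4 = 16830816386073401651890177 + 791655010315592455701792√452
(1204353+56648√452)^5 = 40540488414026331506287881514113 + 1906864173276900777578095047272√452

1204353 56648
2900932297217 136448377488
6987493029899166849 328664025545553880
16830816386073401651890177 791655010315592455701792
40540488414026331506287881514113 1906864173276900777578095047272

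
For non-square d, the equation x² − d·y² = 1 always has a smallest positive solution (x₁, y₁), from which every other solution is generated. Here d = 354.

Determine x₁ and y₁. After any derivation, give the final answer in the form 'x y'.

d=354: √d = [18; 1,4,2,2,18,2,2,4,1,36] (ℓ=10, even), read p_9/q_9
k=0  a_k=18  p_k/q_k = 18/1
k=1  a_k=1  p_k/q_k = 19/1
k=2  a_k=4  p_k/q_k = 94/5
…
k=4  a_k=2  p_k/q_k = 508/27
k=5  a_k=18  p_k/q_k = 9351/497
…
k=8  a_k=4  p_k/q_k = 210294/11177
k=9  a_k=1  p_k/q_k = 258065/13716
(x₁, y₁) = (258065, 13716);  258065² − 354·13716² = 1 ✓

258065 13716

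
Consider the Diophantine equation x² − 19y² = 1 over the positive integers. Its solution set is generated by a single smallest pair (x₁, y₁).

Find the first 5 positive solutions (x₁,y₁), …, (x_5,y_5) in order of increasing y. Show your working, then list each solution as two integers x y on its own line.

d=19: √d = [4; 2,1,3,1,2,8] (ℓ=6, even), read p_5/q_5
step 0: (4, 1)  from 4·(1,0) + (0,1)
step 1: (9, 2)  from 2·(4,1) + (1,0)
…
step 3: (48, 11)  from 3·(13,3) + (9,2)
step 4: (61, 14)  from 1·(48,11) + (13,3)
step 5: (170, 39)  from 2·(61,14) + (48,11)
(x₁, y₁) = (170, 39);  170² − 19·39² = 1 ✓
(170+39√19)^2 = 57799 + 13260√19
(170+39√19)^3 = 19651490 + 4508361√19
(170+39√19)^4 = 6681448801 + 1532829480√19
(170+39√19)^5 = 2271672940850 + 521157514839√19

170 39
57799 13260
19651490 4508361
6681448801 1532829480
2271672940850 521157514839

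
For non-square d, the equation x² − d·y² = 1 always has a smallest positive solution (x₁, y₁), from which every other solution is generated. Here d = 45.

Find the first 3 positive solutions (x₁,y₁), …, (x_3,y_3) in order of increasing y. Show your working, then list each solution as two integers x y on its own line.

[6; 1,2,2,2,1,12] for √45; ℓ=6 ⇒ convergent index 5
k=0  a_k=6  p_k/q_k = 6/1
k=1  a_k=1  p_k/q_k = 7/1
k=2  a_k=2  p_k/q_k = 20/3
…
k=4  a_k=2  p_k/q_k = 114/17
k=5  a_k=1  p_k/q_k = 161/24
(x₁, y₁) = (161, 24);  161² − 45·24² = 1 ✓
(161+24√45)^2 = 51841 + 7728√45
(161+24√45)^3 = 16692641 + 2488392√45

161 24
51841 7728
16692641 2488392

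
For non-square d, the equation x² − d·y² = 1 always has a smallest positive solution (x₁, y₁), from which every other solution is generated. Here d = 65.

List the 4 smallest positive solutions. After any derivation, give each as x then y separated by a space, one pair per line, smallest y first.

d=65: √d = [8; 16] (ℓ=1, odd), read p_1/q_1
step 0: (8, 1)  from 8·(1,0) + (0,1)
step 1: (129, 16)  from 16·(8,1) + (1,0)
fundamental: x₁=129, y₁=16  (since 16641 − 65·256 = 1)
n=2: (129,16)∘(129,16) = (129·129+65·16·16, 129·16+16·129) = (33281,4128)
n=3: (33281,4128)∘(129,16) = (129·33281+65·16·4128, 129·4128+16·33281) = (8586369,1065008)
n=4: (8586369,1065008)∘(129,16) = (129·8586369+65·16·1065008, 129·1065008+16·8586369) = (2215249921,274767936)

129 16
33281 4128
8586369 1065008
2215249921 274767936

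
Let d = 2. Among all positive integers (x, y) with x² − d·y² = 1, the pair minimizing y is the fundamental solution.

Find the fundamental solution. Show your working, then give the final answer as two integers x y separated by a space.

√2 = [1; 2, …], period ℓ=1 (odd) → k=1
k=0  a_k=1  p_k/q_k = 1/1
k=1  a_k=2  p_k/q_k = 3/2
fundamental: x₁=3, y₁=2  (since 9 − 2·4 = 1)

3 2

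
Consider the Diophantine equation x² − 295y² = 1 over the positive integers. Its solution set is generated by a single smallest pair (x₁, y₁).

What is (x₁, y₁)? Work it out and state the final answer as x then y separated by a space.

2024999 117900

d=295: √d = [17; 5,1,2,3,2,6,2,3,2,1,5,34] (ℓ=12, even), read p_11/q_11
a_0=17:  p_0=17·1+0=17,  q_0=17·0+1=1
…
a_3=2:  p_3=2·103+86=292,  q_3=2·6+5=17
a_4=3:  p_4=3·292+103=979,  q_4=3·17+6=57
…
a_6=6:  p_6=6·2250+979=14479,  q_6=6·131+57=843
a_7=2:  p_7=2·14479+2250=31208,  q_7=2·843+131=1817
…
a_10=1:  p_10=1·247414+108103=355517,  q_10=1·14405+6294=20699
a_11=5:  p_11=5·355517+247414=2024999,  q_11=5·20699+14405=117900
→ (2024999, 117900).  Check: 2024999²=4100620950001, 295·117900²=4100620950000, difference 1.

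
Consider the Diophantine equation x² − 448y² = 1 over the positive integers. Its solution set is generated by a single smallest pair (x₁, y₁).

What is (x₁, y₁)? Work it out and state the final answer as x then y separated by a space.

127 6

[21; 6,42] for √448; ℓ=2 ⇒ convergent index 1
a_0=21:  p_0=21·1+0=21,  q_0=21·0+1=1
a_1=6:  p_1=6·21+1=127,  q_1=6·1+0=6
fundamental: x₁=127, y₁=6  (since 16129 − 448·36 = 1)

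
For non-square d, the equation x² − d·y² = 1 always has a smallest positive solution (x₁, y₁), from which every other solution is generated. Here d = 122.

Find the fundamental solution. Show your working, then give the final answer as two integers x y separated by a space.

243 22

√122 → a₀=11, period (22); ℓ=1 odd so k=1
i=0: a=11 ⇒ p=11, q=1
i=1: a=22 ⇒ p=243, q=22
fundamental: x₁=243, y₁=22  (since 59049 − 122·484 = 1)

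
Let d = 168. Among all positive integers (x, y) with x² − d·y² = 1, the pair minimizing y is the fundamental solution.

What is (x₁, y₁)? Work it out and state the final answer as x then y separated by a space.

13 1

√168 → a₀=12, period (1,24); ℓ=2 even so k=1
k=0  a_k=12  p_k/q_k = 12/1
k=1  a_k=1  p_k/q_k = 13/1
fundamental: x₁=13, y₁=1  (since 169 − 168·1 = 1)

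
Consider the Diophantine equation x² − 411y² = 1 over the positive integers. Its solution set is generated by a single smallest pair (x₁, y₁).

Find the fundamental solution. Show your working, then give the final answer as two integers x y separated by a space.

49730 2453

[20; 3,1,1,1,19,1,1,1,3,40] for √411; ℓ=10 ⇒ convergent index 9
k=0  a_k=20  p_k/q_k = 20/1
k=1  a_k=3  p_k/q_k = 61/3
k=2  a_k=1  p_k/q_k = 81/4
…
k=5  a_k=19  p_k/q_k = 4379/216
…
k=8  a_k=1  p_k/q_k = 13583/670
k=9  a_k=3  p_k/q_k = 49730/2453
fundamental: x₁=49730, y₁=2453  (since 2473072900 − 411·6017209 = 1)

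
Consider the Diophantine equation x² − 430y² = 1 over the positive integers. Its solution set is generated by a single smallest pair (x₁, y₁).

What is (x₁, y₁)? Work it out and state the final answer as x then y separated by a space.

2862251 138030

d=430: √d = [20; 1,2,1,3,1,…,2,1,40] (ℓ=14, even), read p_13/q_13
i=0: a=20 ⇒ p=20, q=1
…
i=3: a=1 ⇒ p=83, q=4
…
i=6: a=6 ⇒ p=2675, q=129
…
i=8: a=6 ⇒ p=133439, q=6435
…
i=12: a=2 ⇒ p=2107880, q=101651
i=13: a=1 ⇒ p=2862251, q=138030
fundamental: x₁=2862251, y₁=138030  (since 8192480787001 − 430·19052280900 = 1)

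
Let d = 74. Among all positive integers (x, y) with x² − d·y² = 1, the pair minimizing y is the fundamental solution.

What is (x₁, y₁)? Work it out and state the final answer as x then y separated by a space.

[8; 1,1,1,1,16] for √74; ℓ=5 ⇒ convergent index 9
i=0: a=8 ⇒ p=8, q=1
…
i=2: a=1 ⇒ p=17, q=2
i=3: a=1 ⇒ p=26, q=3
i=4: a=1 ⇒ p=43, q=5
i=5: a=16 ⇒ p=714, q=83
i=6: a=1 ⇒ p=757, q=88
i=7: a=1 ⇒ p=1471, q=171
i=8: a=1 ⇒ p=2228, q=259
i=9: a=1 ⇒ p=3699, q=430
(x₁, y₁) = (3699, 430);  3699² − 74·430² = 1 ✓

3699 430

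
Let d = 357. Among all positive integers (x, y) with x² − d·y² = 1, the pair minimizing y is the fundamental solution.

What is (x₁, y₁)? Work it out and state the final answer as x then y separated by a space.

d=357: √d = [18; 1,8,2,8,1,36] (ℓ=6, even), read p_5/q_5
step 0: (18, 1)  from 18·(1,0) + (0,1)
step 1: (19, 1)  from 1·(18,1) + (1,0)
step 2: (170, 9)  from 8·(19,1) + (18,1)
step 3: (359, 19)  from 2·(170,9) + (19,1)
step 4: (3042, 161)  from 8·(359,19) + (170,9)
step 5: (3401, 180)  from 1·(3042,161) + (359,19)
fundamental: x₁=3401, y₁=180  (since 11566801 − 357·32400 = 1)

3401 180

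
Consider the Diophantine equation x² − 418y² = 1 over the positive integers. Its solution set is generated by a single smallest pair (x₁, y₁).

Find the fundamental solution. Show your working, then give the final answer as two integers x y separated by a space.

√418 → a₀=20, period (2,4,20,4,2,40); ℓ=6 even so k=5
a_0=20:  p_0=20·1+0=20,  q_0=20·0+1=1
…
a_2=4:  p_2=4·41+20=184,  q_2=4·2+1=9
a_3=20:  p_3=20·184+41=3721,  q_3=20·9+2=182
a_4=4:  p_4=4·3721+184=15068,  q_4=4·182+9=737
a_5=2:  p_5=2·15068+3721=33857,  q_5=2·737+182=1656
fundamental: x₁=33857, y₁=1656  (since 1146296449 − 418·2742336 = 1)

33857 1656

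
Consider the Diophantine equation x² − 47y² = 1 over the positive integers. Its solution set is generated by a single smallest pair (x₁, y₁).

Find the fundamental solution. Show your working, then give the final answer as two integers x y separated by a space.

48 7

√47 → a₀=6, period (1,5,1,12); ℓ=4 even so k=3
a_0=6:  p_0=6·1+0=6,  q_0=6·0+1=1
…
a_2=5:  p_2=5·7+6=41,  q_2=5·1+1=6
a_3=1:  p_3=1·41+7=48,  q_3=1·6+1=7
→ (48, 7).  Check: 48²=2304, 47·7²=2303, difference 1.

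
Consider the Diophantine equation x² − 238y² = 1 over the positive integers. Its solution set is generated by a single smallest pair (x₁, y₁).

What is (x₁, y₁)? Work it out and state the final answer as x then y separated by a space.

11663 756

d=238: √d = [15; 2,2,1,14,1,2,2,30] (ℓ=8, even), read p_7/q_7
step 0: (15, 1)  from 15·(1,0) + (0,1)
step 1: (31, 2)  from 2·(15,1) + (1,0)
step 2: (77, 5)  from 2·(31,2) + (15,1)
step 3: (108, 7)  from 1·(77,5) + (31,2)
step 4: (1589, 103)  from 14·(108,7) + (77,5)
step 5: (1697, 110)  from 1·(1589,103) + (108,7)
step 6: (4983, 323)  from 2·(1697,110) + (1589,103)
step 7: (11663, 756)  from 2·(4983,323) + (1697,110)
→ (11663, 756).  Check: 11663²=136025569, 238·756²=136025568, difference 1.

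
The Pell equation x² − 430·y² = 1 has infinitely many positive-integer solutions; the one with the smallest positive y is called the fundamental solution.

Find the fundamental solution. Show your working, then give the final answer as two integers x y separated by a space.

2862251 138030

d=430: √d = [20; 1,2,1,3,1,…,2,1,40] (ℓ=14, even), read p_13/q_13
a_0=20:  p_0=20·1+0=20,  q_0=20·0+1=1
a_1=1:  p_1=1·20+1=21,  q_1=1·1+0=1
a_2=2:  p_2=2·21+20=62,  q_2=2·1+1=3
…
a_4=3:  p_4=3·83+62=311,  q_4=3·4+3=15
a_5=1:  p_5=1·311+83=394,  q_5=1·15+4=19
a_6=6:  p_6=6·394+311=2675,  q_6=6·19+15=129
…
a_8=6:  p_8=6·21794+2675=133439,  q_8=6·1051+129=6435
a_9=1:  p_9=1·133439+21794=155233,  q_9=1·6435+1051=7486
a_10=3:  p_10=3·155233+133439=599138,  q_10=3·7486+6435=28893
a_11=1:  p_11=1·599138+155233=754371,  q_11=1·28893+7486=36379
a_12=2:  p_12=2·754371+599138=2107880,  q_12=2·36379+28893=101651
a_13=1:  p_13=1·2107880+754371=2862251,  q_13=1·101651+36379=138030
(x₁, y₁) = (2862251, 138030);  2862251² − 430·138030² = 1 ✓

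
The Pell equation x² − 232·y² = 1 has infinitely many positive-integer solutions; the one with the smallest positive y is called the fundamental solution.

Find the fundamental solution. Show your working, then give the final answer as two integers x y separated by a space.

√232 = [15; 4,3,7,3,4,30, …], period ℓ=6 (even) → k=5
step 0: (15, 1)  from 15·(1,0) + (0,1)
step 1: (61, 4)  from 4·(15,1) + (1,0)
…
step 3: (1447, 95)  from 7·(198,13) + (61,4)
step 4: (4539, 298)  from 3·(1447,95) + (198,13)
step 5: (19603, 1287)  from 4·(4539,298) + (1447,95)
(x₁, y₁) = (19603, 1287);  19603² − 232·1287² = 1 ✓

19603 1287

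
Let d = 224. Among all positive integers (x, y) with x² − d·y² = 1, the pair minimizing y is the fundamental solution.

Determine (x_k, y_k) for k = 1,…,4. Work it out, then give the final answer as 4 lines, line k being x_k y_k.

d=224: √d = [14; 1,28] (ℓ=2, even), read p_1/q_1
k=0  a_k=14  p_k/q_k = 14/1
k=1  a_k=1  p_k/q_k = 15/1
fundamental: x₁=15, y₁=1  (since 225 − 224·1 = 1)
n=2: (15,1)∘(15,1) = (15·15+224·1·1, 15·1+1·15) = (449,30)
n=3: (449,30)∘(15,1) = (15·449+224·1·30, 15·30+1·449) = (13455,899)
n=4: (13455,899)∘(15,1) = (15·13455+224·1·899, 15·899+1·13455) = (403201,26940)

15 1
449 30
13455 899
403201 26940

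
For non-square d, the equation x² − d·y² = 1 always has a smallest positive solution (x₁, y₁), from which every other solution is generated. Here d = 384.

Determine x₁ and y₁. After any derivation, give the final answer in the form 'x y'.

4801 245

√384 = [19; 1,1,2,9,2,1,1,38, …], period ℓ=8 (even) → k=7
step 0: (19, 1)  from 19·(1,0) + (0,1)
step 1: (20, 1)  from 1·(19,1) + (1,0)
step 2: (39, 2)  from 1·(20,1) + (19,1)
…
step 6: (2861, 146)  from 1·(1940,99) + (921,47)
step 7: (4801, 245)  from 1·(2861,146) + (1940,99)
(x₁, y₁) = (4801, 245);  4801² − 384·245² = 1 ✓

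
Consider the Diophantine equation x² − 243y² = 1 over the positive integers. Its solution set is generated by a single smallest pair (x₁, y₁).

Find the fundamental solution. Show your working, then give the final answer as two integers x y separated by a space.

70226 4505

[15; 1,1,2,3,15,3,2,1,1,30] for √243; ℓ=10 ⇒ convergent index 9
i=0: a=15 ⇒ p=15, q=1
i=1: a=1 ⇒ p=16, q=1
i=2: a=1 ⇒ p=31, q=2
i=3: a=2 ⇒ p=78, q=5
…
i=8: a=1 ⇒ p=41325, q=2651
i=9: a=1 ⇒ p=70226, q=4505
fundamental: x₁=70226, y₁=4505  (since 4931691076 − 243·20295025 = 1)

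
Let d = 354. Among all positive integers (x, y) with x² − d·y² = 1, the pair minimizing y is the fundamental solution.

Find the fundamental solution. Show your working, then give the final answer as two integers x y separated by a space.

√354 → a₀=18, period (1,4,2,2,18,2,2,4,1,36); ℓ=10 even so k=9
k=0  a_k=18  p_k/q_k = 18/1
k=1  a_k=1  p_k/q_k = 19/1
k=2  a_k=4  p_k/q_k = 94/5
k=3  a_k=2  p_k/q_k = 207/11
…
k=6  a_k=2  p_k/q_k = 19210/1021
k=7  a_k=2  p_k/q_k = 47771/2539
k=8  a_k=4  p_k/q_k = 210294/11177
k=9  a_k=1  p_k/q_k = 258065/13716
→ (258065, 13716).  Check: 258065²=66597544225, 354·13716²=66597544224, difference 1.

258065 13716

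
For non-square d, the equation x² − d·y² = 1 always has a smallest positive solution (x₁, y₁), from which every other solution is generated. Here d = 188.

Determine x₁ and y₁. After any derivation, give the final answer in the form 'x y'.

[13; 1,2,2,6,2,2,1,26] for √188; ℓ=8 ⇒ convergent index 7
i=0: a=13 ⇒ p=13, q=1
…
i=3: a=2 ⇒ p=96, q=7
i=4: a=6 ⇒ p=617, q=45
…
i=6: a=2 ⇒ p=3277, q=239
i=7: a=1 ⇒ p=4607, q=336
(x₁, y₁) = (4607, 336);  4607² − 188·336² = 1 ✓

4607 336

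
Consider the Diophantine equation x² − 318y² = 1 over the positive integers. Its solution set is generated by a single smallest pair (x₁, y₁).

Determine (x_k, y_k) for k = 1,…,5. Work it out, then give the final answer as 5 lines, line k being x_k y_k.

√318 → a₀=17, period (1,4,1,34); ℓ=4 even so k=3
k=0  a_k=17  p_k/q_k = 17/1
k=1  a_k=1  p_k/q_k = 18/1
k=2  a_k=4  p_k/q_k = 89/5
k=3  a_k=1  p_k/q_k = 107/6
fundamental: x₁=107, y₁=6  (since 11449 − 318·36 = 1)
n=2: (107,6)∘(107,6) = (107·107+318·6·6, 107·6+6·107) = (22897,1284)
n=3: (22897,1284)∘(107,6) = (107·22897+318·6·1284, 107·1284+6·22897) = (4899851,274770)
n=4: (4899851,274770)∘(107,6) = (107·4899851+318·6·274770, 107·274770+6·4899851) = (1048545217,58799496)
n=5: (1048545217,58799496)∘(107,6) = (107·1048545217+318·6·58799496, 107·58799496+6·1048545217) = (224383776587,12582817374)

107 6
22897 1284
4899851 274770
1048545217 58799496
224383776587 12582817374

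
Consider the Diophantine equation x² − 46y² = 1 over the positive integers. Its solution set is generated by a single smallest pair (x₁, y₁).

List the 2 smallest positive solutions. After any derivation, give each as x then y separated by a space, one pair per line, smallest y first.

√46 → a₀=6, period (1,3,1,1,2,6,2,1,1,3,1,12); ℓ=12 even so k=11
i=0: a=6 ⇒ p=6, q=1
…
i=2: a=3 ⇒ p=27, q=4
i=3: a=1 ⇒ p=34, q=5
i=4: a=1 ⇒ p=61, q=9
i=5: a=2 ⇒ p=156, q=23
i=6: a=6 ⇒ p=997, q=147
i=7: a=2 ⇒ p=2150, q=317
i=8: a=1 ⇒ p=3147, q=464
i=9: a=1 ⇒ p=5297, q=781
i=10: a=3 ⇒ p=19038, q=2807
i=11: a=1 ⇒ p=24335, q=3588
→ (24335, 3588).  Check: 24335²=592192225, 46·3588²=592192224, difference 1.
k=2:  x_2 = 24335·24335+46·3588·3588 = 1184384449,  y_2 = 24335·3588+3588·24335 = 174627960

24335 3588
1184384449 174627960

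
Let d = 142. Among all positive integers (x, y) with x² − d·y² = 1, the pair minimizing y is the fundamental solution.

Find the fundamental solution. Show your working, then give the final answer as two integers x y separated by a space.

143 12

[11; 1,10,1,22] for √142; ℓ=4 ⇒ convergent index 3
step 0: (11, 1)  from 11·(1,0) + (0,1)
…
step 2: (131, 11)  from 10·(12,1) + (11,1)
step 3: (143, 12)  from 1·(131,11) + (12,1)
(x₁, y₁) = (143, 12);  143² − 142·12² = 1 ✓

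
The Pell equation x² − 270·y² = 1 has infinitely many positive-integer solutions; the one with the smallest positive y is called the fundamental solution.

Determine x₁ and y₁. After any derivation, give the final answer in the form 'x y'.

√270 → a₀=16, period (2,3,6,3,2,32); ℓ=6 even so k=5
step 0: (16, 1)  from 16·(1,0) + (0,1)
…
step 2: (115, 7)  from 3·(33,2) + (16,1)
step 3: (723, 44)  from 6·(115,7) + (33,2)
step 4: (2284, 139)  from 3·(723,44) + (115,7)
step 5: (5291, 322)  from 2·(2284,139) + (723,44)
→ (5291, 322).  Check: 5291²=27994681, 270·322²=27994680, difference 1.

5291 322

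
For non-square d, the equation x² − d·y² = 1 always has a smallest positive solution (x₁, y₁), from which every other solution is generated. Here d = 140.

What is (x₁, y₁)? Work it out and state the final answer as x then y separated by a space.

√140 → a₀=11, period (1,4,1,22); ℓ=4 even so k=3
k=0  a_k=11  p_k/q_k = 11/1
…
k=2  a_k=4  p_k/q_k = 59/5
k=3  a_k=1  p_k/q_k = 71/6
fundamental: x₁=71, y₁=6  (since 5041 − 140·36 = 1)

71 6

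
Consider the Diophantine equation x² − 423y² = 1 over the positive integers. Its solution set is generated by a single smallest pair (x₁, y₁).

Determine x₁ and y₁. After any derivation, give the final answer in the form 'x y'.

[20; 1,1,3,4,3,1,1,40] for √423; ℓ=8 ⇒ convergent index 7
a_0=20:  p_0=20·1+0=20,  q_0=20·0+1=1
a_1=1:  p_1=1·20+1=21,  q_1=1·1+0=1
…
a_3=3:  p_3=3·41+21=144,  q_3=3·2+1=7
a_4=4:  p_4=4·144+41=617,  q_4=4·7+2=30
a_5=3:  p_5=3·617+144=1995,  q_5=3·30+7=97
a_6=1:  p_6=1·1995+617=2612,  q_6=1·97+30=127
a_7=1:  p_7=1·2612+1995=4607,  q_7=1·127+97=224
(x₁, y₁) = (4607, 224);  4607² − 423·224² = 1 ✓

4607 224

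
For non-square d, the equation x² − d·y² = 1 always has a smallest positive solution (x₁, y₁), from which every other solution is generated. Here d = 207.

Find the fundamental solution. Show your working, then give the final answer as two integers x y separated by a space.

1151 80

√207 = [14; 2,1,1,2,1,1,2,28, …], period ℓ=8 (even) → k=7
step 0: (14, 1)  from 14·(1,0) + (0,1)
…
step 3: (72, 5)  from 1·(43,3) + (29,2)
…
step 6: (446, 31)  from 1·(259,18) + (187,13)
step 7: (1151, 80)  from 2·(446,31) + (259,18)
fundamental: x₁=1151, y₁=80  (since 1324801 − 207·6400 = 1)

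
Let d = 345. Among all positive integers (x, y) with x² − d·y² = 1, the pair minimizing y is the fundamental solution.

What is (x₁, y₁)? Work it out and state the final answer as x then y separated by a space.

[18; 1,1,2,1,6,1,2,1,1,36] for √345; ℓ=10 ⇒ convergent index 9
i=0: a=18 ⇒ p=18, q=1
i=1: a=1 ⇒ p=19, q=1
i=2: a=1 ⇒ p=37, q=2
…
i=4: a=1 ⇒ p=130, q=7
i=5: a=6 ⇒ p=873, q=47
i=6: a=1 ⇒ p=1003, q=54
i=7: a=2 ⇒ p=2879, q=155
i=8: a=1 ⇒ p=3882, q=209
i=9: a=1 ⇒ p=6761, q=364
fundamental: x₁=6761, y₁=364  (since 45711121 − 345·132496 = 1)

6761 364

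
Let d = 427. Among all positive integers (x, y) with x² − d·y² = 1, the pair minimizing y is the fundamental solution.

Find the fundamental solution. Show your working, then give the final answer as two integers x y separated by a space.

62 3

√427 = [20; 1,1,1,40, …], period ℓ=4 (even) → k=3
step 0: (20, 1)  from 20·(1,0) + (0,1)
…
step 2: (41, 2)  from 1·(21,1) + (20,1)
step 3: (62, 3)  from 1·(41,2) + (21,1)
→ (62, 3).  Check: 62²=3844, 427·3²=3843, difference 1.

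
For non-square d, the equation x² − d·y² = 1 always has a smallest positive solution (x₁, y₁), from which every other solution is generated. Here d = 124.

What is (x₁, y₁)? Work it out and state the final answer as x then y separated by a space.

[11; 7,2,1,1,1,…,2,7,22] for √124; ℓ=16 ⇒ convergent index 15
i=0: a=11 ⇒ p=11, q=1
…
i=3: a=1 ⇒ p=245, q=22
…
i=5: a=1 ⇒ p=657, q=59
i=6: a=3 ⇒ p=2383, q=214
i=7: a=1 ⇒ p=3040, q=273
…
i=11: a=1 ⇒ p=84875, q=7622
…
i=14: a=2 ⇒ p=626251, q=56239
i=15: a=7 ⇒ p=4620799, q=414960
fundamental: x₁=4620799, y₁=414960  (since 21351783398401 − 124·172191801600 = 1)

4620799 414960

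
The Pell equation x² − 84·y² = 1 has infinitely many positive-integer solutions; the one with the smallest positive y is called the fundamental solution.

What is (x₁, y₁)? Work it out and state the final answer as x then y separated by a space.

55 6

[9; 6,18] for √84; ℓ=2 ⇒ convergent index 1
step 0: (9, 1)  from 9·(1,0) + (0,1)
step 1: (55, 6)  from 6·(9,1) + (1,0)
fundamental: x₁=55, y₁=6  (since 3025 − 84·36 = 1)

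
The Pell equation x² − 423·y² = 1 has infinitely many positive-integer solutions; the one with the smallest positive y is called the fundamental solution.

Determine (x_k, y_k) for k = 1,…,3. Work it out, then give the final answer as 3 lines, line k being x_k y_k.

[20; 1,1,3,4,3,1,1,40] for √423; ℓ=8 ⇒ convergent index 7
i=0: a=20 ⇒ p=20, q=1
…
i=2: a=1 ⇒ p=41, q=2
i=3: a=3 ⇒ p=144, q=7
…
i=5: a=3 ⇒ p=1995, q=97
i=6: a=1 ⇒ p=2612, q=127
i=7: a=1 ⇒ p=4607, q=224
→ (4607, 224).  Check: 4607²=21224449, 423·224²=21224448, difference 1.
(4607+224√423)^2 = 42448897 + 2063936√423
(4607+224√423)^3 = 391124132351 + 19017106080√423

4607 224
42448897 2063936
391124132351 19017106080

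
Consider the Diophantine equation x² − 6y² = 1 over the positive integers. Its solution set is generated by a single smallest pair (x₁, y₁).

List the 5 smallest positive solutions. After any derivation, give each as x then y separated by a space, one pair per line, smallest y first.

5 2
49 20
485 198
4801 1960
47525 19402

[2; 2,4] for √6; ℓ=2 ⇒ convergent index 1
step 0: (2, 1)  from 2·(1,0) + (0,1)
step 1: (5, 2)  from 2·(2,1) + (1,0)
fundamental: x₁=5, y₁=2  (since 25 − 6·4 = 1)
(x_2, y_2) = (5·5 + 6·2·2, 5·2 + 2·5) = (49, 20)
(x_3, y_3) = (5·49 + 6·2·20, 5·20 + 2·49) = (485, 198)
(x_4, y_4) = (5·485 + 6·2·198, 5·198 + 2·485) = (4801, 1960)
(x_5, y_5) = (5·4801 + 6·2·1960, 5·1960 + 2·4801) = (47525, 19402)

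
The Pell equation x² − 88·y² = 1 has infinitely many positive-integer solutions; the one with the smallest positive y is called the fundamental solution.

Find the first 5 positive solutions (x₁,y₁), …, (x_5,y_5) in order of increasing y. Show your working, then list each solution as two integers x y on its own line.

197 21
77617 8274
30580901 3259935
12048797377 1284406116
4747195585637 506052749769

d=88: √d = [9; 2,1,1,1,2,18] (ℓ=6, even), read p_5/q_5
k=0  a_k=9  p_k/q_k = 9/1
k=1  a_k=2  p_k/q_k = 19/2
…
k=3  a_k=1  p_k/q_k = 47/5
k=4  a_k=1  p_k/q_k = 75/8
k=5  a_k=2  p_k/q_k = 197/21
fundamental: x₁=197, y₁=21  (since 38809 − 88·441 = 1)
(197+21√88)^2 = 77617 + 8274√88
(197+21√88)^3 = 30580901 + 3259935√88
(197+21√88)^4 = 12048797377 + 1284406116√88
(197+21√88)^5 = 4747195585637 + 506052749769√88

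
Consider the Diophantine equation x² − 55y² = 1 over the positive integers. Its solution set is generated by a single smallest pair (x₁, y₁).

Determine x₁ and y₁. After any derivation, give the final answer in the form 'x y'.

[7; 2,2,2,14] for √55; ℓ=4 ⇒ convergent index 3
i=0: a=7 ⇒ p=7, q=1
…
i=2: a=2 ⇒ p=37, q=5
i=3: a=2 ⇒ p=89, q=12
fundamental: x₁=89, y₁=12  (since 7921 − 55·144 = 1)

89 12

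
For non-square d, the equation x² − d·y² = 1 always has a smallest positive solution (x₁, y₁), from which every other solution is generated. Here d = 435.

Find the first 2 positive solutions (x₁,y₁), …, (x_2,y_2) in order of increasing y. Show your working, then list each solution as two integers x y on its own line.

d=435: √d = [20; 1,5,1,40] (ℓ=4, even), read p_3/q_3
i=0: a=20 ⇒ p=20, q=1
i=1: a=1 ⇒ p=21, q=1
i=2: a=5 ⇒ p=125, q=6
i=3: a=1 ⇒ p=146, q=7
fundamental: x₁=146, y₁=7  (since 21316 − 435·49 = 1)
n=2: (146,7)∘(146,7) = (146·146+435·7·7, 146·7+7·146) = (42631,2044)

146 7
42631 2044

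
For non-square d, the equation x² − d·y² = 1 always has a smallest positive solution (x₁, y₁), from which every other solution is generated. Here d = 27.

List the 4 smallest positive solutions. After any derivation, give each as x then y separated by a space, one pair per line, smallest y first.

√27 → a₀=5, period (5,10); ℓ=2 even so k=1
step 0: (5, 1)  from 5·(1,0) + (0,1)
step 1: (26, 5)  from 5·(5,1) + (1,0)
fundamental: x₁=26, y₁=5  (since 676 − 27·25 = 1)
(x_2, y_2) = (26·26 + 27·5·5, 26·5 + 5·26) = (1351, 260)
(x_3, y_3) = (26·1351 + 27·5·260, 26·260 + 5·1351) = (70226, 13515)
(x_4, y_4) = (26·70226 + 27·5·13515, 26·13515 + 5·70226) = (3650401, 702520)

26 5
1351 260
70226 13515
3650401 702520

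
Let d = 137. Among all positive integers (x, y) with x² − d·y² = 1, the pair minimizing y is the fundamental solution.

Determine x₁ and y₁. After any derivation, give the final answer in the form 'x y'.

√137 → a₀=11, period (1,2,2,1,1,2,2,1,22); ℓ=9 odd so k=17
k=0  a_k=11  p_k/q_k = 11/1
k=1  a_k=1  p_k/q_k = 12/1
…
k=3  a_k=2  p_k/q_k = 82/7
k=4  a_k=1  p_k/q_k = 117/10
k=5  a_k=1  p_k/q_k = 199/17
k=6  a_k=2  p_k/q_k = 515/44
k=7  a_k=2  p_k/q_k = 1229/105
k=8  a_k=1  p_k/q_k = 1744/149
…
k=11  a_k=2  p_k/q_k = 122279/10447
k=12  a_k=2  p_k/q_k = 285899/24426
k=13  a_k=1  p_k/q_k = 408178/34873
…
k=15  a_k=2  p_k/q_k = 1796332/153471
k=16  a_k=2  p_k/q_k = 4286741/366241
k=17  a_k=1  p_k/q_k = 6083073/519712
→ (6083073, 519712).  Check: 6083073²=37003777123329, 137·519712²=37003777123328, difference 1.

6083073 519712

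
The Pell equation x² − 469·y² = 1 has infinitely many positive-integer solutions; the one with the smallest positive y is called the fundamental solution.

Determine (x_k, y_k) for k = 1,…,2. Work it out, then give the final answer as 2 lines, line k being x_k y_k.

[21; 1,1,1,10,6,10,1,1,1,42] for √469; ℓ=10 ⇒ convergent index 9
k=0  a_k=21  p_k/q_k = 21/1
…
k=2  a_k=1  p_k/q_k = 43/2
…
k=5  a_k=6  p_k/q_k = 4223/195
k=6  a_k=10  p_k/q_k = 42923/1982
…
k=8  a_k=1  p_k/q_k = 90069/4159
k=9  a_k=1  p_k/q_k = 137215/6336
fundamental: x₁=137215, y₁=6336  (since 18827956225 − 469·40144896 = 1)
(137215+6336√469)^2 = 37655912449 + 1738788480√469

137215 6336
37655912449 1738788480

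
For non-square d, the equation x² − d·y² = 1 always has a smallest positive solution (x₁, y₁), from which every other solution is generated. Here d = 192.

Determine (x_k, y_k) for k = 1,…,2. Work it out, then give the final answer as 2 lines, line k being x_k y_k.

[13; 1,5,1,26] for √192; ℓ=4 ⇒ convergent index 3
k=0  a_k=13  p_k/q_k = 13/1
…
k=2  a_k=5  p_k/q_k = 83/6
k=3  a_k=1  p_k/q_k = 97/7
→ (97, 7).  Check: 97²=9409, 192·7²=9408, difference 1.
k=2:  x_2 = 97·97+192·7·7 = 18817,  y_2 = 97·7+7·97 = 1358

97 7
18817 1358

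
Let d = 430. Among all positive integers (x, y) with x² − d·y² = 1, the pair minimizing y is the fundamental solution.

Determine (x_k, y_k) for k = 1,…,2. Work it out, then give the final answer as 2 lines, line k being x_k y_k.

√430 → a₀=20, period (1,2,1,3,1,…,2,1,40); ℓ=14 even so k=13
step 0: (20, 1)  from 20·(1,0) + (0,1)
step 1: (21, 1)  from 1·(20,1) + (1,0)
…
step 3: (83, 4)  from 1·(62,3) + (21,1)
…
step 12: (2107880, 101651)  from 2·(754371,36379) + (599138,28893)
step 13: (2862251, 138030)  from 1·(2107880,101651) + (754371,36379)
→ (2862251, 138030).  Check: 2862251²=8192480787001, 430·138030²=8192480787000, difference 1.
k=2:  x_2 = 2862251·2862251+430·138030·138030 = 16384961574001,  y_2 = 2862251·138030+138030·2862251 = 790153011060

2862251 138030
16384961574001 790153011060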